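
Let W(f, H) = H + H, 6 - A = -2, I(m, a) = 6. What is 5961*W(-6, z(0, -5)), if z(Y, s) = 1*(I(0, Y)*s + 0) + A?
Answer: -262284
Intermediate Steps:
A = 8 (A = 6 - 1*(-2) = 6 + 2 = 8)
z(Y, s) = 8 + 6*s (z(Y, s) = 1*(6*s + 0) + 8 = 1*(6*s) + 8 = 6*s + 8 = 8 + 6*s)
W(f, H) = 2*H
5961*W(-6, z(0, -5)) = 5961*(2*(8 + 6*(-5))) = 5961*(2*(8 - 30)) = 5961*(2*(-22)) = 5961*(-44) = -262284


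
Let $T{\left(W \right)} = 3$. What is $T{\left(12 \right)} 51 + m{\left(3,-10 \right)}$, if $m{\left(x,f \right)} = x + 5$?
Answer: $161$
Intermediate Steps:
$m{\left(x,f \right)} = 5 + x$
$T{\left(12 \right)} 51 + m{\left(3,-10 \right)} = 3 \cdot 51 + \left(5 + 3\right) = 153 + 8 = 161$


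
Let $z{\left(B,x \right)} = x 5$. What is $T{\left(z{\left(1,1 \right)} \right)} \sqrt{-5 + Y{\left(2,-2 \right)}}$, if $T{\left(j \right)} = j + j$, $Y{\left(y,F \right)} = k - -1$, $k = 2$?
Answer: $10 i \sqrt{2} \approx 14.142 i$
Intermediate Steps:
$Y{\left(y,F \right)} = 3$ ($Y{\left(y,F \right)} = 2 - -1 = 2 + 1 = 3$)
$z{\left(B,x \right)} = 5 x$
$T{\left(j \right)} = 2 j$
$T{\left(z{\left(1,1 \right)} \right)} \sqrt{-5 + Y{\left(2,-2 \right)}} = 2 \cdot 5 \cdot 1 \sqrt{-5 + 3} = 2 \cdot 5 \sqrt{-2} = 10 i \sqrt{2}$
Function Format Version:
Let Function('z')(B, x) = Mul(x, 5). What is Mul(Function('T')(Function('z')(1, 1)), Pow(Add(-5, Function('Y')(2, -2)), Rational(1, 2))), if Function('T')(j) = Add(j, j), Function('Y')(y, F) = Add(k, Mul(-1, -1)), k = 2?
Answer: Mul(10, I, Pow(2, Rational(1, 2))) ≈ Mul(14.142, I)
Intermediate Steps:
Function('Y')(y, F) = 3 (Function('Y')(y, F) = Add(2, Mul(-1, -1)) = Add(2, 1) = 3)
Function('z')(B, x) = Mul(5, x)
Function('T')(j) = Mul(2, j)
Mul(Function('T')(Function('z')(1, 1)), Pow(Add(-5, Function('Y')(2, -2)), Rational(1, 2))) = Mul(Mul(2, Mul(5, 1)), Pow(Add(-5, 3), Rational(1, 2))) = Mul(Mul(2, 5), Pow(-2, Rational(1, 2))) = Mul(10, Mul(I, Pow(2, Rational(1, 2)))) = Mul(10, I, Pow(2, Rational(1, 2)))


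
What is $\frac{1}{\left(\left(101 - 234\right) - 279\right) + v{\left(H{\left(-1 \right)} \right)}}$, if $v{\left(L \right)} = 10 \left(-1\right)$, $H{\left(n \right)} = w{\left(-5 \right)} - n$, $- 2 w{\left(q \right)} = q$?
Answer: $- \frac{1}{422} \approx -0.0023697$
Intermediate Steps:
$w{\left(q \right)} = - \frac{q}{2}$
$H{\left(n \right)} = \frac{5}{2} - n$ ($H{\left(n \right)} = \left(- \frac{1}{2}\right) \left(-5\right) - n = \frac{5}{2} - n$)
$v{\left(L \right)} = -10$
$\frac{1}{\left(\left(101 - 234\right) - 279\right) + v{\left(H{\left(-1 \right)} \right)}} = \frac{1}{\left(\left(101 - 234\right) - 279\right) - 10} = \frac{1}{\left(-133 - 279\right) - 10} = \frac{1}{-412 - 10} = \frac{1}{-422} = - \frac{1}{422}$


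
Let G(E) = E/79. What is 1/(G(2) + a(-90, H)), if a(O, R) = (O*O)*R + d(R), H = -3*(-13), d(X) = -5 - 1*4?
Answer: 79/24955391 ≈ 3.1656e-6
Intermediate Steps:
d(X) = -9 (d(X) = -5 - 4 = -9)
H = 39
G(E) = E/79 (G(E) = E*(1/79) = E/79)
a(O, R) = -9 + R*O**2 (a(O, R) = (O*O)*R - 9 = O**2*R - 9 = R*O**2 - 9 = -9 + R*O**2)
1/(G(2) + a(-90, H)) = 1/((1/79)*2 + (-9 + 39*(-90)**2)) = 1/(2/79 + (-9 + 39*8100)) = 1/(2/79 + (-9 + 315900)) = 1/(2/79 + 315891) = 1/(24955391/79) = 79/24955391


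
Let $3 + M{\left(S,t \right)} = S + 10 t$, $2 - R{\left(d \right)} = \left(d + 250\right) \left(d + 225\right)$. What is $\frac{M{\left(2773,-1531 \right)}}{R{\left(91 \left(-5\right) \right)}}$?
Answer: $\frac{1045}{3929} \approx 0.26597$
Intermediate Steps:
$R{\left(d \right)} = 2 - \left(225 + d\right) \left(250 + d\right)$ ($R{\left(d \right)} = 2 - \left(d + 250\right) \left(d + 225\right) = 2 - \left(250 + d\right) \left(225 + d\right) = 2 - \left(225 + d\right) \left(250 + d\right)$)
$M{\left(S,t \right)} = -3 + S + 10 t$ ($M{\left(S,t \right)} = -3 + \left(S + 10 t\right) = -3 + S + 10 t$)
$\frac{M{\left(2773,-1531 \right)}}{R{\left(91 \left(-5\right) \right)}} = \frac{-3 + 2773 + 10 \left(-1531\right)}{-56248 - \left(91 \left(-5\right)\right)^{2} - 475 \cdot 91 \left(-5\right)} = \frac{-3 + 2773 - 15310}{-56248 - \left(-455\right)^{2} - -216125} = - \frac{12540}{-56248 - 207025 + 216125} = - \frac{12540}{-47148} = \left(-12540\right) \left(- \frac{1}{47148}\right) = \frac{1045}{3929}$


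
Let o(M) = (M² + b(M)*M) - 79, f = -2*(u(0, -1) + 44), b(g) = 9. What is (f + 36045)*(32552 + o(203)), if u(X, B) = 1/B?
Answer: 2715228131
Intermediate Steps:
f = -86 (f = -2*(1/(-1) + 44) = -2*(-1 + 44) = -2*43 = -86)
o(M) = -79 + M² + 9*M (o(M) = (M² + 9*M) - 79 = -79 + M² + 9*M)
(f + 36045)*(32552 + o(203)) = (-86 + 36045)*(32552 + (-79 + 203² + 9*203)) = 35959*(32552 + (-79 + 41209 + 1827)) = 35959*(32552 + 42957) = 35959*75509 = 2715228131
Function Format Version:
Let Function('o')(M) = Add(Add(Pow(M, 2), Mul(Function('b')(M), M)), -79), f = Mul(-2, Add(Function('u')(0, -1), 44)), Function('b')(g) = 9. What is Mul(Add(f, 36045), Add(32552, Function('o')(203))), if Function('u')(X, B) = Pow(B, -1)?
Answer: 2715228131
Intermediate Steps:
f = -86 (f = Mul(-2, Add(Pow(-1, -1), 44)) = Mul(-2, Add(-1, 44)) = Mul(-2, 43) = -86)
Function('o')(M) = Add(-79, Pow(M, 2), Mul(9, M)) (Function('o')(M) = Add(Add(Pow(M, 2), Mul(9, M)), -79) = Add(-79, Pow(M, 2), Mul(9, M)))
Mul(Add(f, 36045), Add(32552, Function('o')(203))) = Mul(Add(-86, 36045), Add(32552, Add(-79, Pow(203, 2), Mul(9, 203)))) = Mul(35959, Add(32552, Add(-79, 41209, 1827))) = Mul(35959, Add(32552, 42957)) = Mul(35959, 75509) = 2715228131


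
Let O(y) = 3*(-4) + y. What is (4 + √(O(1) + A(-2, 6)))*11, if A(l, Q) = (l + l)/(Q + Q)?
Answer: 44 + 11*I*√102/3 ≈ 44.0 + 37.031*I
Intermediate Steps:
A(l, Q) = l/Q (A(l, Q) = (2*l)/((2*Q)) = (2*l)*(1/(2*Q)) = l/Q)
O(y) = -12 + y
(4 + √(O(1) + A(-2, 6)))*11 = (4 + √((-12 + 1) - 2/6))*11 = (4 + √(-11 - 2*⅙))*11 = (4 + √(-11 - ⅓))*11 = (4 + √(-34/3))*11 = (4 + I*√102/3)*11 = 44 + 11*I*√102/3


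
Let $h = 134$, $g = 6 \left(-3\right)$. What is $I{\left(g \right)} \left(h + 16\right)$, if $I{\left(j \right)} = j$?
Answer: $-2700$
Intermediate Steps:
$g = -18$
$I{\left(g \right)} \left(h + 16\right) = - 18 \left(134 + 16\right) = \left(-18\right) 150 = -2700$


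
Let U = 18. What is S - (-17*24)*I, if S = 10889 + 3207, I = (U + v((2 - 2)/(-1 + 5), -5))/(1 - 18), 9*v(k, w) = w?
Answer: 41032/3 ≈ 13677.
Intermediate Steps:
v(k, w) = w/9
I = -157/153 (I = (18 + (⅑)*(-5))/(1 - 18) = (18 - 5/9)/(-17) = (157/9)*(-1/17) = -157/153 ≈ -1.0261)
S = 14096
S - (-17*24)*I = 14096 - (-17*24)*(-157)/153 = 14096 - (-408)*(-157)/153 = 14096 - 1*1256/3 = 14096 - 1256/3 = 41032/3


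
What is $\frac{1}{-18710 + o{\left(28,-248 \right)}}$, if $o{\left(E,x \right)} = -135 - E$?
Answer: $- \frac{1}{18873} \approx -5.2986 \cdot 10^{-5}$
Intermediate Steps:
$\frac{1}{-18710 + o{\left(28,-248 \right)}} = \frac{1}{-18710 - 163} = \frac{1}{-18873} = - \frac{1}{18873}$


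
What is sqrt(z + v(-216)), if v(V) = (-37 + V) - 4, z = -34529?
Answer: I*sqrt(34786) ≈ 186.51*I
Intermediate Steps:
v(V) = -41 + V
sqrt(z + v(-216)) = sqrt(-34529 + (-41 - 216)) = sqrt(-34529 - 257) = sqrt(-34786) = I*sqrt(34786)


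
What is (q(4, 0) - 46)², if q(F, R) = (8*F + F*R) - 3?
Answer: 289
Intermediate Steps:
q(F, R) = -3 + 8*F + F*R
(q(4, 0) - 46)² = ((-3 + 8*4 + 4*0) - 46)² = ((-3 + 32 + 0) - 46)² = (29 - 46)² = (-17)² = 289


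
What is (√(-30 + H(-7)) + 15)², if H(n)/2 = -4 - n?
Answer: 201 + 60*I*√6 ≈ 201.0 + 146.97*I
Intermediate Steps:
H(n) = -8 - 2*n (H(n) = 2*(-4 - n) = -8 - 2*n)
(√(-30 + H(-7)) + 15)² = (√(-30 + (-8 - 2*(-7))) + 15)² = (√(-30 + (-8 + 14)) + 15)² = (√(-30 + 6) + 15)² = (√(-24) + 15)² = (2*I*√6 + 15)² = (15 + 2*I*√6)²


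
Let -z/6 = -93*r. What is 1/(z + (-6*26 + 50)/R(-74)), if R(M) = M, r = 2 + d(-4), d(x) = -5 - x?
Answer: 37/20699 ≈ 0.0017875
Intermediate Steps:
r = 1 (r = 2 + (-5 - 1*(-4)) = 2 + (-5 + 4) = 2 - 1 = 1)
z = 558 (z = -(-558) = -6*(-93) = 558)
1/(z + (-6*26 + 50)/R(-74)) = 1/(558 + (-6*26 + 50)/(-74)) = 1/(558 + (-156 + 50)*(-1/74)) = 1/(558 - 106*(-1/74)) = 1/(558 + 53/37) = 1/(20699/37) = 37/20699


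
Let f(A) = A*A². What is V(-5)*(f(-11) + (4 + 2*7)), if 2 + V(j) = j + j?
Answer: 15756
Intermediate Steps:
f(A) = A³
V(j) = -2 + 2*j (V(j) = -2 + (j + j) = -2 + 2*j)
V(-5)*(f(-11) + (4 + 2*7)) = (-2 + 2*(-5))*((-11)³ + (4 + 2*7)) = (-2 - 10)*(-1331 + (4 + 14)) = -12*(-1331 + 18) = -12*(-1313) = 15756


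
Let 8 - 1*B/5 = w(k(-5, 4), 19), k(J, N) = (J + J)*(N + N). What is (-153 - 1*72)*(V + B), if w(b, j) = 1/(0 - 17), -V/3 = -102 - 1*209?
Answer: -3722850/17 ≈ -2.1899e+5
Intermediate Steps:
V = 933 (V = -3*(-102 - 1*209) = -3*(-102 - 209) = -3*(-311) = 933)
k(J, N) = 4*J*N (k(J, N) = (2*J)*(2*N) = 4*J*N)
w(b, j) = -1/17 (w(b, j) = 1/(-17) = -1/17)
B = 685/17 (B = 40 - 5*(-1/17) = 40 + 5/17 = 685/17 ≈ 40.294)
(-153 - 1*72)*(V + B) = (-153 - 1*72)*(933 + 685/17) = (-153 - 72)*(16546/17) = -225*16546/17 = -3722850/17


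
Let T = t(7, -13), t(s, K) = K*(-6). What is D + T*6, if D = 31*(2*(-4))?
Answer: 220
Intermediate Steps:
t(s, K) = -6*K
T = 78 (T = -6*(-13) = 78)
D = -248 (D = 31*(-8) = -248)
D + T*6 = -248 + 78*6 = -248 + 468 = 220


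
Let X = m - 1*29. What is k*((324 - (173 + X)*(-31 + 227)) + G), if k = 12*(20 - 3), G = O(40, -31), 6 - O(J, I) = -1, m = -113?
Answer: -1171980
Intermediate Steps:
O(J, I) = 7 (O(J, I) = 6 - 1*(-1) = 6 + 1 = 7)
G = 7
X = -142 (X = -113 - 1*29 = -113 - 29 = -142)
k = 204 (k = 12*17 = 204)
k*((324 - (173 + X)*(-31 + 227)) + G) = 204*((324 - (173 - 142)*(-31 + 227)) + 7) = 204*((324 - 31*196) + 7) = 204*((324 - 1*6076) + 7) = 204*((324 - 6076) + 7) = 204*(-5752 + 7) = 204*(-5745) = -1171980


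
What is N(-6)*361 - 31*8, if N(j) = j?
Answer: -2414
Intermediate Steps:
N(-6)*361 - 31*8 = -6*361 - 31*8 = -2166 - 248 = -2414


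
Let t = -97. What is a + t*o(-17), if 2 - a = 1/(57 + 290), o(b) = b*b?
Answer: -9726758/347 ≈ -28031.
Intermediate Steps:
o(b) = b²
a = 693/347 (a = 2 - 1/(57 + 290) = 2 - 1/347 = 693/347 ≈ 1.9971)
a + t*o(-17) = 693/347 - 97*(-17)² = 693/347 - 97*289 = 693/347 - 28033 = -9726758/347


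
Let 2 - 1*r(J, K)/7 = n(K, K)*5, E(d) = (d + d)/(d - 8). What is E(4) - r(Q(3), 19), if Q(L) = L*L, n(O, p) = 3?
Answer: 89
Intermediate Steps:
Q(L) = L²
E(d) = 2*d/(-8 + d) (E(d) = (2*d)/(-8 + d) = 2*d/(-8 + d))
r(J, K) = -91 (r(J, K) = 14 - 21*5 = 14 - 7*15 = 14 - 105 = -91)
E(4) - r(Q(3), 19) = 2*4/(-8 + 4) - 1*(-91) = 2*4/(-4) + 91 = 2*4*(-¼) + 91 = -2 + 91 = 89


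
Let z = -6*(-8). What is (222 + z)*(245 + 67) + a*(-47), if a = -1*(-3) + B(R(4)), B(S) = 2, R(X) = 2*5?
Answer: 84005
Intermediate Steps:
R(X) = 10
z = 48
a = 5 (a = -1*(-3) + 2 = 3 + 2 = 5)
(222 + z)*(245 + 67) + a*(-47) = (222 + 48)*(245 + 67) + 5*(-47) = 270*312 - 235 = 84240 - 235 = 84005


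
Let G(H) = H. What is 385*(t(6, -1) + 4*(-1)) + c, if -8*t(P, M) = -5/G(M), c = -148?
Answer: -15429/8 ≈ -1928.6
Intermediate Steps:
t(P, M) = 5/(8*M) (t(P, M) = -(-5)/(8*M) = 5/(8*M))
385*(t(6, -1) + 4*(-1)) + c = 385*((5/8)/(-1) + 4*(-1)) - 148 = 385*((5/8)*(-1) - 4) - 148 = 385*(-5/8 - 4) - 148 = 385*(-37/8) - 148 = -14245/8 - 148 = -15429/8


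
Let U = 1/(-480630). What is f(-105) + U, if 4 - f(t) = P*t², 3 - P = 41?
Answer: 201361861019/480630 ≈ 4.1895e+5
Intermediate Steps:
P = -38 (P = 3 - 1*41 = 3 - 41 = -38)
f(t) = 4 + 38*t² (f(t) = 4 - (-38)*t² = 4 + 38*t²)
U = -1/480630 ≈ -2.0806e-6
f(-105) + U = (4 + 38*(-105)²) - 1/480630 = (4 + 38*11025) - 1/480630 = (4 + 418950) - 1/480630 = 418954 - 1/480630 = 201361861019/480630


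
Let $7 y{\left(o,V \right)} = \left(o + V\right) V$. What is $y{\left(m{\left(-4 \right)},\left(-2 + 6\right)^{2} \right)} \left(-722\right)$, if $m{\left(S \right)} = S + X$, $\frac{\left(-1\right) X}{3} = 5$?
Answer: $\frac{34656}{7} \approx 4950.9$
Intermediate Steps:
$X = -15$ ($X = \left(-3\right) 5 = -15$)
$m{\left(S \right)} = -15 + S$ ($m{\left(S \right)} = S - 15 = -15 + S$)
$y{\left(o,V \right)} = \frac{V \left(V + o\right)}{7}$ ($y{\left(o,V \right)} = \frac{\left(o + V\right) V}{7} = \frac{\left(V + o\right) V}{7} = \frac{V \left(V + o\right)}{7}$)
$y{\left(m{\left(-4 \right)},\left(-2 + 6\right)^{2} \right)} \left(-722\right) = \frac{\left(-2 + 6\right)^{2} \left(\left(-2 + 6\right)^{2} - 19\right)}{7} \left(-722\right) = \frac{4^{2} \left(4^{2} - 19\right)}{7} \left(-722\right) = \frac{1}{7} \cdot 16 \left(16 - 19\right) \left(-722\right) = \frac{1}{7} \cdot 16 \left(-3\right) \left(-722\right) = \left(- \frac{48}{7}\right) \left(-722\right) = \frac{34656}{7}$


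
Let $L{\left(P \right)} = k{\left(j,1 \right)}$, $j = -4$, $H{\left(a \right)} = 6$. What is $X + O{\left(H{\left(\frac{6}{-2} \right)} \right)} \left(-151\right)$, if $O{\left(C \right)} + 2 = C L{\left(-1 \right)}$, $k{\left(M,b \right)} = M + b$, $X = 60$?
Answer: $3080$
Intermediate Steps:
$L{\left(P \right)} = -3$ ($L{\left(P \right)} = -4 + 1 = -3$)
$O{\left(C \right)} = -2 - 3 C$ ($O{\left(C \right)} = -2 + C \left(-3\right) = -2 - 3 C$)
$X + O{\left(H{\left(\frac{6}{-2} \right)} \right)} \left(-151\right) = 60 + \left(-2 - 18\right) \left(-151\right) = 60 - -3020 = 60 + 3020 = 3080$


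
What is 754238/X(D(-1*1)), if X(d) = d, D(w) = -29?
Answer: -754238/29 ≈ -26008.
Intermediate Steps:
754238/X(D(-1*1)) = 754238/(-29) = 754238*(-1/29) = -754238/29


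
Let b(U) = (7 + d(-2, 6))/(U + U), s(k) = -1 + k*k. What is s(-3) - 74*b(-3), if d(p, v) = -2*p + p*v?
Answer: -13/3 ≈ -4.3333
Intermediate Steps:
s(k) = -1 + k²
b(U) = -1/(2*U) (b(U) = (7 - 2*(-2 + 6))/(U + U) = (7 - 2*4)/((2*U)) = (7 - 8)*(1/(2*U)) = -1/(2*U))
s(-3) - 74*b(-3) = (-1 + (-3)²) - (-37)/(-3) = (-1 + 9) - (-37)*(-1)/3 = 8 - 74*⅙ = 8 - 37/3 = -13/3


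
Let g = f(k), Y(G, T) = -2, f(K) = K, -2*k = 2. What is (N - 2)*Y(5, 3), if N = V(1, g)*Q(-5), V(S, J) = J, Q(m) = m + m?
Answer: -16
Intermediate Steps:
Q(m) = 2*m
k = -1 (k = -1/2*2 = -1)
g = -1
N = 10 (N = -2*(-5) = -1*(-10) = 10)
(N - 2)*Y(5, 3) = (10 - 2)*(-2) = 8*(-2) = -16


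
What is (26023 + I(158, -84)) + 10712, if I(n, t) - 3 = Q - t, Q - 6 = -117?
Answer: 36711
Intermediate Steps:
Q = -111 (Q = 6 - 117 = -111)
I(n, t) = -108 - t (I(n, t) = 3 + (-111 - t) = -108 - t)
(26023 + I(158, -84)) + 10712 = (26023 + (-108 - 1*(-84))) + 10712 = (26023 + (-108 + 84)) + 10712 = (26023 - 24) + 10712 = 25999 + 10712 = 36711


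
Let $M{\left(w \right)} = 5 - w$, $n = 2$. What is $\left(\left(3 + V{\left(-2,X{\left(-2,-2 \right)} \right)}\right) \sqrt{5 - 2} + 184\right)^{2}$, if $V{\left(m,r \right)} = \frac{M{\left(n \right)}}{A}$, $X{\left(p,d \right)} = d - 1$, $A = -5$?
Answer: $\frac{846832}{25} + \frac{4416 \sqrt{3}}{5} \approx 35403.0$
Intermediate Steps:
$X{\left(p,d \right)} = -1 + d$ ($X{\left(p,d \right)} = d - 1 = -1 + d$)
$V{\left(m,r \right)} = - \frac{3}{5}$ ($V{\left(m,r \right)} = \frac{5 - 2}{-5} = \left(5 - 2\right) \left(- \frac{1}{5}\right) = 3 \left(- \frac{1}{5}\right) = - \frac{3}{5}$)
$\left(\left(3 + V{\left(-2,X{\left(-2,-2 \right)} \right)}\right) \sqrt{5 - 2} + 184\right)^{2} = \left(\left(3 - \frac{3}{5}\right) \sqrt{5 - 2} + 184\right)^{2} = \left(\frac{12 \sqrt{3}}{5} + 184\right)^{2} = \left(184 + \frac{12 \sqrt{3}}{5}\right)^{2}$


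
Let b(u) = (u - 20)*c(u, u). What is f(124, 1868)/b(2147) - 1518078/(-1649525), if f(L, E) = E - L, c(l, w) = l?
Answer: 6935436513782/7532834682225 ≈ 0.92069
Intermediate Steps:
b(u) = u*(-20 + u) (b(u) = (u - 20)*u = (-20 + u)*u = u*(-20 + u))
f(124, 1868)/b(2147) - 1518078/(-1649525) = (1868 - 1*124)/((2147*(-20 + 2147))) - 1518078/(-1649525) = (1868 - 124)/((2147*2127)) - 1518078*(-1/1649525) = 1744/4566669 + 1518078/1649525 = 6935436513782/7532834682225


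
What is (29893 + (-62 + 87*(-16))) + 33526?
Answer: 61965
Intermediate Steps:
(29893 + (-62 + 87*(-16))) + 33526 = (29893 + (-62 - 1392)) + 33526 = (29893 - 1454) + 33526 = 28439 + 33526 = 61965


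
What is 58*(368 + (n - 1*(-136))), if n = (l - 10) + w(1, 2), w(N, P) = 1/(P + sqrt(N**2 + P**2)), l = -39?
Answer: 26274 + 58*sqrt(5) ≈ 26404.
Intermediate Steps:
n = -49 + 1/(2 + sqrt(5)) (n = (-39 - 10) + 1/(2 + sqrt(1**2 + 2**2)) = -49 + 1/(2 + sqrt(1 + 4)) = -49 + 1/(2 + sqrt(5)) ≈ -48.764)
58*(368 + (n - 1*(-136))) = 58*(368 + ((-51 + sqrt(5)) - 1*(-136))) = 58*(368 + ((-51 + sqrt(5)) + 136)) = 58*(368 + (85 + sqrt(5))) = 58*(453 + sqrt(5)) = 26274 + 58*sqrt(5)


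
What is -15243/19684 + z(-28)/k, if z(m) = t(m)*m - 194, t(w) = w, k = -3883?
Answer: -70802129/76432972 ≈ -0.92633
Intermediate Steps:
z(m) = -194 + m**2 (z(m) = m*m - 194 = m**2 - 194 = -194 + m**2)
-15243/19684 + z(-28)/k = -15243/19684 + (-194 + (-28)**2)/(-3883) = -15243*1/19684 + (-194 + 784)*(-1/3883) = -15243/19684 + 590*(-1/3883) = -15243/19684 - 590/3883 = -70802129/76432972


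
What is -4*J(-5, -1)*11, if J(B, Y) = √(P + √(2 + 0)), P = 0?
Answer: -44*2^(¼) ≈ -52.325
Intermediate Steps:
J(B, Y) = 2^(¼) (J(B, Y) = √(0 + √(2 + 0)) = √(0 + √2) = √(√2) = 2^(¼))
-4*J(-5, -1)*11 = -4*2^(¼)*11 = -44*2^(¼)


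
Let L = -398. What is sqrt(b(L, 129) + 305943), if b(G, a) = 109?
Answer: 2*sqrt(76513) ≈ 553.22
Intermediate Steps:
sqrt(b(L, 129) + 305943) = sqrt(109 + 305943) = sqrt(306052) = 2*sqrt(76513)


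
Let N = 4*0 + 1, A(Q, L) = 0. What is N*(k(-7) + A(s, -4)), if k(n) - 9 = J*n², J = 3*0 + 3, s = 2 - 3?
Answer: 156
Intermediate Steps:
s = -1
J = 3 (J = 0 + 3 = 3)
k(n) = 9 + 3*n²
N = 1 (N = 0 + 1 = 1)
N*(k(-7) + A(s, -4)) = 1*((9 + 3*(-7)²) + 0) = 1*((9 + 3*49) + 0) = 1*((9 + 147) + 0) = 1*(156 + 0) = 1*156 = 156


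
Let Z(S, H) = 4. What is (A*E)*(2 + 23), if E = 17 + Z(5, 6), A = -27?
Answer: -14175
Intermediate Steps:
E = 21 (E = 17 + 4 = 21)
(A*E)*(2 + 23) = (-27*21)*(2 + 23) = -567*25 = -14175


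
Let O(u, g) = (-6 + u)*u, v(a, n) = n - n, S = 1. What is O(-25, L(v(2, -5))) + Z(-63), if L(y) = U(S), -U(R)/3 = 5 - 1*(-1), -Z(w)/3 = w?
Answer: 964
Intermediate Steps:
Z(w) = -3*w
v(a, n) = 0
U(R) = -18 (U(R) = -3*(5 - 1*(-1)) = -3*(5 + 1) = -3*6 = -18)
L(y) = -18
O(u, g) = u*(-6 + u)
O(-25, L(v(2, -5))) + Z(-63) = -25*(-6 - 25) - 3*(-63) = -25*(-31) + 189 = 775 + 189 = 964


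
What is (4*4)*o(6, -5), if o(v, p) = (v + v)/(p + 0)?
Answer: -192/5 ≈ -38.400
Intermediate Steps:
o(v, p) = 2*v/p (o(v, p) = (2*v)/p = 2*v/p)
(4*4)*o(6, -5) = (4*4)*(2*6/(-5)) = 16*(2*6*(-⅕)) = 16*(-12/5) = -192/5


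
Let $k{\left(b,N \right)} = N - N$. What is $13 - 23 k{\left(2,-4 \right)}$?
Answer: $13$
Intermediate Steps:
$k{\left(b,N \right)} = 0$
$13 - 23 k{\left(2,-4 \right)} = 13 - 0 = 13 + 0 = 13$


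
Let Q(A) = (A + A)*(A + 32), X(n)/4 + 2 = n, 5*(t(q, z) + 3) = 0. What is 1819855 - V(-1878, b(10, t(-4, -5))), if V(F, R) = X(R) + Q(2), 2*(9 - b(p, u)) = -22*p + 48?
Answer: 1819347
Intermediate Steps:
t(q, z) = -3 (t(q, z) = -3 + (⅕)*0 = -3 + 0 = -3)
X(n) = -8 + 4*n
Q(A) = 2*A*(32 + A) (Q(A) = (2*A)*(32 + A) = 2*A*(32 + A))
b(p, u) = -15 + 11*p (b(p, u) = 9 - (-22*p + 48)/2 = 9 - (48 - 22*p)/2 = 9 + (-24 + 11*p) = -15 + 11*p)
V(F, R) = 128 + 4*R (V(F, R) = (-8 + 4*R) + 2*2*(32 + 2) = (-8 + 4*R) + 2*2*34 = (-8 + 4*R) + 136 = 128 + 4*R)
1819855 - V(-1878, b(10, t(-4, -5))) = 1819855 - (128 + 4*(-15 + 11*10)) = 1819855 - (128 + 4*(-15 + 110)) = 1819855 - (128 + 4*95) = 1819855 - (128 + 380) = 1819855 - 1*508 = 1819855 - 508 = 1819347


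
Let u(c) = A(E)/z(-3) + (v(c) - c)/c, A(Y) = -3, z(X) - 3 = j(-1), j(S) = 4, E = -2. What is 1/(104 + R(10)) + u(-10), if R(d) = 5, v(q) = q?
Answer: -320/763 ≈ -0.41940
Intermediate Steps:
z(X) = 7 (z(X) = 3 + 4 = 7)
u(c) = -3/7 (u(c) = -3/7 + (c - c)/c = -3*⅐ + 0/c = -3/7 + 0 = -3/7)
1/(104 + R(10)) + u(-10) = 1/(104 + 5) - 3/7 = 1/109 - 3/7 = -320/763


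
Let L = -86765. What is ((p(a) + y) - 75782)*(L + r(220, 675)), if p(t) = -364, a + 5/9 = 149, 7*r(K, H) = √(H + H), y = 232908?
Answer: -13601454930 + 2351430*√6/7 ≈ -1.3601e+10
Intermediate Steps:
r(K, H) = √2*√H/7 (r(K, H) = √(H + H)/7 = √(2*H)/7 = (√2*√H)/7 = √2*√H/7)
a = 1336/9 (a = -5/9 + 149 = 1336/9 ≈ 148.44)
((p(a) + y) - 75782)*(L + r(220, 675)) = ((-364 + 232908) - 75782)*(-86765 + √2*√675/7) = (232544 - 75782)*(-86765 + √2*(15*√3)/7) = 156762*(-86765 + 15*√6/7) = -13601454930 + 2351430*√6/7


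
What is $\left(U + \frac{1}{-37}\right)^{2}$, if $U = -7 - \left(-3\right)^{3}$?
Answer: $\frac{546121}{1369} \approx 398.92$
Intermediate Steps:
$U = 20$ ($U = -7 - -27 = -7 + 27 = 20$)
$\left(U + \frac{1}{-37}\right)^{2} = \left(20 + \frac{1}{-37}\right)^{2} = \left(20 - \frac{1}{37}\right)^{2} = \left(\frac{739}{37}\right)^{2} = \frac{546121}{1369}$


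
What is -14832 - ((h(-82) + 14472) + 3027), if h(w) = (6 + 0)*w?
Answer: -31839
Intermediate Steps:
h(w) = 6*w
-14832 - ((h(-82) + 14472) + 3027) = -14832 - ((6*(-82) + 14472) + 3027) = -14832 - ((-492 + 14472) + 3027) = -14832 - (13980 + 3027) = -14832 - 1*17007 = -14832 - 17007 = -31839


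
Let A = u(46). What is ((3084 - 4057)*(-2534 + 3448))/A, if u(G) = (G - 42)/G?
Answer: -10227203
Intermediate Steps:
u(G) = (-42 + G)/G
A = 2/23 (A = (-42 + 46)/46 = (1/46)*4 = 2/23 ≈ 0.086957)
((3084 - 4057)*(-2534 + 3448))/A = ((3084 - 4057)*(-2534 + 3448))/(2/23) = -973*914*(23/2) = -889322*23/2 = -10227203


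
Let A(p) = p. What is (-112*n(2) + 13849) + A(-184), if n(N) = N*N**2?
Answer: 12769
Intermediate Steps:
n(N) = N**3
(-112*n(2) + 13849) + A(-184) = (-112*2**3 + 13849) - 184 = (-112*8 + 13849) - 184 = (-896 + 13849) - 184 = 12953 - 184 = 12769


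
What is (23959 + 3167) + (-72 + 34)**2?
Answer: 28570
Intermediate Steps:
(23959 + 3167) + (-72 + 34)**2 = 27126 + (-38)**2 = 27126 + 1444 = 28570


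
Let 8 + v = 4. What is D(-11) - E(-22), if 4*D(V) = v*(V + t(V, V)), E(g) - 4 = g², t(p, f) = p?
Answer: -466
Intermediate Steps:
v = -4 (v = -8 + 4 = -4)
E(g) = 4 + g²
D(V) = -2*V (D(V) = (-4*(V + V))/4 = (-8*V)/4 = -2*V)
D(-11) - E(-22) = -2*(-11) - (4 + (-22)²) = 22 - (4 + 484) = 22 - 1*488 = 22 - 488 = -466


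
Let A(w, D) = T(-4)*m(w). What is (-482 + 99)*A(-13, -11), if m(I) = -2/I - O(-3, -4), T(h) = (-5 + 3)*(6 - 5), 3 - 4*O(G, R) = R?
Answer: -31789/26 ≈ -1222.7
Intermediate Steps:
O(G, R) = ¾ - R/4
T(h) = -2 (T(h) = -2*1 = -2)
m(I) = -7/4 - 2/I (m(I) = -2/I - (¾ - ¼*(-4)) = -2/I - (¾ + 1) = -2/I - 1*7/4 = -2/I - 7/4 = -7/4 - 2/I)
A(w, D) = 7/2 + 4/w (A(w, D) = -2*(-7/4 - 2/w) = 7/2 + 4/w)
(-482 + 99)*A(-13, -11) = (-482 + 99)*(7/2 + 4/(-13)) = -383*(7/2 + 4*(-1/13)) = -383*(7/2 - 4/13) = -383*83/26 = -31789/26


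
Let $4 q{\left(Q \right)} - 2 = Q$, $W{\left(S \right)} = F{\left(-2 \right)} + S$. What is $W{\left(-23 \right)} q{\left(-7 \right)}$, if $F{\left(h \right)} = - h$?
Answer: $\frac{105}{4} \approx 26.25$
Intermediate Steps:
$W{\left(S \right)} = 2 + S$ ($W{\left(S \right)} = \left(-1\right) \left(-2\right) + S = 2 + S$)
$q{\left(Q \right)} = \frac{1}{2} + \frac{Q}{4}$
$W{\left(-23 \right)} q{\left(-7 \right)} = \left(2 - 23\right) \left(\frac{1}{2} + \frac{1}{4} \left(-7\right)\right) = - 21 \left(\frac{1}{2} - \frac{7}{4}\right) = \left(-21\right) \left(- \frac{5}{4}\right) = \frac{105}{4}$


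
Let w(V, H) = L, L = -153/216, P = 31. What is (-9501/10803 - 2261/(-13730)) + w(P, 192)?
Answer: -844347293/593300760 ≈ -1.4231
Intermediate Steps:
L = -17/24 (L = -153*1/216 = -17/24 ≈ -0.70833)
w(V, H) = -17/24
(-9501/10803 - 2261/(-13730)) + w(P, 192) = (-9501/10803 - 2261/(-13730)) - 17/24 = (-9501*1/10803 - 2261*(-1/13730)) - 17/24 = (-3167/3601 + 2261/13730) - 17/24 = -35341049/49441730 - 17/24 = -844347293/593300760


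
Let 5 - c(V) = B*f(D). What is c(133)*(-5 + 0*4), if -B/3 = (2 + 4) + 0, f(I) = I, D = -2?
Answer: 155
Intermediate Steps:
B = -18 (B = -3*((2 + 4) + 0) = -3*(6 + 0) = -3*6 = -18)
c(V) = -31 (c(V) = 5 - (-18)*(-2) = 5 - 1*36 = 5 - 36 = -31)
c(133)*(-5 + 0*4) = -31*(-5 + 0*4) = -31*(-5 + 0) = -31*(-5) = 155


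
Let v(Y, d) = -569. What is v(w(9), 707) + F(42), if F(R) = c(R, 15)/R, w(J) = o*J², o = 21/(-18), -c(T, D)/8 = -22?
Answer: -11861/21 ≈ -564.81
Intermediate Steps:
c(T, D) = 176 (c(T, D) = -8*(-22) = 176)
o = -7/6 (o = 21*(-1/18) = -7/6 ≈ -1.1667)
w(J) = -7*J²/6
F(R) = 176/R
v(w(9), 707) + F(42) = -569 + 176/42 = -569 + 176*(1/42) = -569 + 88/21 = -11861/21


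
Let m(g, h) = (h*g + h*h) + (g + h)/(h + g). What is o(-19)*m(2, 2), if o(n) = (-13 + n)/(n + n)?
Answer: 144/19 ≈ 7.5789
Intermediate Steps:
o(n) = (-13 + n)/(2*n) (o(n) = (-13 + n)/((2*n)) = (-13 + n)*(1/(2*n)) = (-13 + n)/(2*n))
m(g, h) = 1 + h² + g*h (m(g, h) = (g*h + h²) + (g + h)/(g + h) = (h² + g*h) + 1 = 1 + h² + g*h)
o(-19)*m(2, 2) = ((½)*(-13 - 19)/(-19))*(1 + 2² + 2*2) = ((½)*(-1/19)*(-32))*(1 + 4 + 4) = (16/19)*9 = 144/19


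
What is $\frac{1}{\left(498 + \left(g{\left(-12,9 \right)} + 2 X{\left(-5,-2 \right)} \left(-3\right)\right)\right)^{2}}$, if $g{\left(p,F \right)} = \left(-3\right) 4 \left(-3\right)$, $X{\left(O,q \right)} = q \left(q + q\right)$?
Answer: $\frac{1}{236196} \approx 4.2338 \cdot 10^{-6}$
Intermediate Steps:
$X{\left(O,q \right)} = 2 q^{2}$ ($X{\left(O,q \right)} = q 2 q = 2 q^{2}$)
$g{\left(p,F \right)} = 36$ ($g{\left(p,F \right)} = \left(-12\right) \left(-3\right) = 36$)
$\frac{1}{\left(498 + \left(g{\left(-12,9 \right)} + 2 X{\left(-5,-2 \right)} \left(-3\right)\right)\right)^{2}} = \frac{1}{\left(498 + \left(36 + 2 \cdot 2 \left(-2\right)^{2} \left(-3\right)\right)\right)^{2}} = \frac{1}{\left(498 + \left(36 + 2 \cdot 2 \cdot 4 \left(-3\right)\right)\right)^{2}} = \frac{1}{\left(498 + \left(36 + 2 \cdot 8 \left(-3\right)\right)\right)^{2}} = \frac{1}{\left(498 + \left(36 + 16 \left(-3\right)\right)\right)^{2}} = \frac{1}{\left(498 + \left(36 - 48\right)\right)^{2}} = \frac{1}{\left(498 - 12\right)^{2}} = \frac{1}{486^{2}} = \frac{1}{236196}$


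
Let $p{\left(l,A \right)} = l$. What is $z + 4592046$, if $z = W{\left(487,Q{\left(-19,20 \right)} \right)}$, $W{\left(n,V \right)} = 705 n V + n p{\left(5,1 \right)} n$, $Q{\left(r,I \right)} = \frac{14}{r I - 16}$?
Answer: $\frac{380539691}{66} \approx 5.7658 \cdot 10^{6}$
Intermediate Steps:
$Q{\left(r,I \right)} = \frac{14}{-16 + I r}$ ($Q{\left(r,I \right)} = \frac{14}{I r - 16} = \frac{14}{-16 + I r}$)
$W{\left(n,V \right)} = 5 n^{2} + 705 V n$ ($W{\left(n,V \right)} = 705 n V + n 5 n = 705 V n + 5 n n = 705 V n + 5 n^{2} = 5 n^{2} + 705 V n$)
$z = \frac{77464655}{66}$ ($z = 5 \cdot 487 \left(487 + 141 \frac{14}{-16 + 20 \left(-19\right)}\right) = 5 \cdot 487 \left(487 + 141 \frac{14}{-16 - 380}\right) = 5 \cdot 487 \left(487 + 141 \frac{14}{-396}\right) = 5 \cdot 487 \left(487 + 141 \cdot 14 \left(- \frac{1}{396}\right)\right) = 5 \cdot 487 \left(487 + 141 \left(- \frac{7}{198}\right)\right) = 5 \cdot 487 \left(487 - \frac{329}{66}\right) = 5 \cdot 487 \cdot \frac{31813}{66} = \frac{77464655}{66} \approx 1.1737 \cdot 10^{6}$)
$z + 4592046 = \frac{77464655}{66} + 4592046 = \frac{380539691}{66}$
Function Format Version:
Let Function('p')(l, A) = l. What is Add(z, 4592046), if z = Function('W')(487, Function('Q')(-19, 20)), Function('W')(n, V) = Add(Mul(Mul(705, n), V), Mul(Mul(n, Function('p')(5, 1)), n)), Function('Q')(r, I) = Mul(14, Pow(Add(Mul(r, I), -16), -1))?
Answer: Rational(380539691, 66) ≈ 5.7658e+6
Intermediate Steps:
Function('Q')(r, I) = Mul(14, Pow(Add(-16, Mul(I, r)), -1)) (Function('Q')(r, I) = Mul(14, Pow(Add(Mul(I, r), -16), -1)) = Mul(14, Pow(Add(-16, Mul(I, r)), -1)))
Function('W')(n, V) = Add(Mul(5, Pow(n, 2)), Mul(705, V, n)) (Function('W')(n, V) = Add(Mul(Mul(705, n), V), Mul(Mul(n, 5), n)) = Add(Mul(705, V, n), Mul(Mul(5, n), n)) = Add(Mul(705, V, n), Mul(5, Pow(n, 2))) = Add(Mul(5, Pow(n, 2)), Mul(705, V, n)))
z = Rational(77464655, 66) (z = Mul(5, 487, Add(487, Mul(141, Mul(14, Pow(Add(-16, Mul(20, -19)), -1))))) = Mul(5, 487, Add(487, Mul(141, Mul(14, Pow(Add(-16, -380), -1))))) = Mul(5, 487, Add(487, Mul(141, Mul(14, Pow(-396, -1))))) = Mul(5, 487, Add(487, Mul(141, Mul(14, Rational(-1, 396))))) = Mul(5, 487, Add(487, Mul(141, Rational(-7, 198)))) = Mul(5, 487, Add(487, Rational(-329, 66))) = Mul(5, 487, Rational(31813, 66)) = Rational(77464655, 66) ≈ 1.1737e+6)
Add(z, 4592046) = Add(Rational(77464655, 66), 4592046) = Rational(380539691, 66)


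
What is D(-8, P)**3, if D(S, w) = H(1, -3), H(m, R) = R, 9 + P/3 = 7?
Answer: -27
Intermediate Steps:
P = -6 (P = -27 + 3*7 = -27 + 21 = -6)
D(S, w) = -3
D(-8, P)**3 = (-3)**3 = -27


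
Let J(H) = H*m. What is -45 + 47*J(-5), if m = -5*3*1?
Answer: 3480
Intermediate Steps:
m = -15 (m = -15*1 = -15)
J(H) = -15*H (J(H) = H*(-15) = -15*H)
-45 + 47*J(-5) = -45 + 47*(-15*(-5)) = -45 + 47*75 = -45 + 3525 = 3480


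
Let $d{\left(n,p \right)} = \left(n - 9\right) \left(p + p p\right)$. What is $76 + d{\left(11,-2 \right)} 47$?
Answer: $264$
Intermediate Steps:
$d{\left(n,p \right)} = \left(-9 + n\right) \left(p + p^{2}\right)$
$76 + d{\left(11,-2 \right)} 47 = 76 + - 2 \left(-9 + 11 - -18 + 11 \left(-2\right)\right) 47 = 76 + - 2 \left(-9 + 11 + 18 - 22\right) 47 = 76 + \left(-2\right) \left(-2\right) 47 = 76 + 4 \cdot 47 = 76 + 188 = 264$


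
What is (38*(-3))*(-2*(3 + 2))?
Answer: 1140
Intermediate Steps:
(38*(-3))*(-2*(3 + 2)) = -(-228)*5 = -114*(-10) = 1140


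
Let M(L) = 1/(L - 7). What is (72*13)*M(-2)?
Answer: -104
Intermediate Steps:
M(L) = 1/(-7 + L)
(72*13)*M(-2) = (72*13)/(-7 - 2) = 936/(-9) = 936*(-⅑) = -104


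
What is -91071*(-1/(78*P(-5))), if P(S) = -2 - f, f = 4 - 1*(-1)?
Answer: -30357/182 ≈ -166.80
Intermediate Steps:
f = 5 (f = 4 + 1 = 5)
P(S) = -7 (P(S) = -2 - 1*5 = -2 - 5 = -7)
-91071*(-1/(78*P(-5))) = -91071/(-7*39*(-2)) = -91071/((-273*(-2))) = -91071/546 = -91071*1/546 = -30357/182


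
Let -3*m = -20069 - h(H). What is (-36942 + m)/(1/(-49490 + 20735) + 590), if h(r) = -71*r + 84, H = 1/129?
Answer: -37371557160/729514307 ≈ -51.228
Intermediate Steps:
H = 1/129 ≈ 0.0077519
h(r) = 84 - 71*r
m = 2599666/387 (m = -(-20069 - (84 - 71*1/129))/3 = -(-20069 - (84 - 71/129))/3 = -(-20069 - 1*10765/129)/3 = -(-20069 - 10765/129)/3 = -1/3*(-2599666/129) = 2599666/387 ≈ 6717.5)
(-36942 + m)/(1/(-49490 + 20735) + 590) = (-36942 + 2599666/387)/(1/(-49490 + 20735) + 590) = -11696888/(387*(1/(-28755) + 590)) = -11696888/(387*(-1/28755 + 590)) = -11696888/(387*16965449/28755) = -11696888/387*28755/16965449 = -37371557160/729514307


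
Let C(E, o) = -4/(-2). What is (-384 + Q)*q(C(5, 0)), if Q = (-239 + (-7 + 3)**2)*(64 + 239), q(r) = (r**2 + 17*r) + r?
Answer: -2718120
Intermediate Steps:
C(E, o) = 2 (C(E, o) = -4*(-1/2) = 2)
q(r) = r**2 + 18*r
Q = -67569 (Q = (-239 + (-4)**2)*303 = (-239 + 16)*303 = -223*303 = -67569)
(-384 + Q)*q(C(5, 0)) = (-384 - 67569)*(2*(18 + 2)) = -135906*20 = -67953*40 = -2718120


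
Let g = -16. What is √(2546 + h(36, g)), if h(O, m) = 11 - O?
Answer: √2521 ≈ 50.210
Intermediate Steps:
√(2546 + h(36, g)) = √(2546 + (11 - 1*36)) = √(2546 + (11 - 36)) = √(2546 - 25) = √2521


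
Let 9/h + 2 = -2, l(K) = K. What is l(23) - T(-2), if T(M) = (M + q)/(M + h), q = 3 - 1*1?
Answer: 23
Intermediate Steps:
q = 2 (q = 3 - 1 = 2)
h = -9/4 (h = 9/(-2 - 2) = 9/(-4) = 9*(-1/4) = -9/4 ≈ -2.2500)
T(M) = (2 + M)/(-9/4 + M) (T(M) = (M + 2)/(M - 9/4) = (2 + M)/(-9/4 + M))
l(23) - T(-2) = 23 - 4*(2 - 2)/(-9 + 4*(-2)) = 23 - 4*0/(-9 - 8) = 23 - 4*0/(-17) = 23 - 4*(-1)*0/17 = 23 - 1*0 = 23 + 0 = 23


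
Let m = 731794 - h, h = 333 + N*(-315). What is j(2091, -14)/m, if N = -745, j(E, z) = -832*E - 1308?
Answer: -870510/248393 ≈ -3.5046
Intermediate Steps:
j(E, z) = -1308 - 832*E
h = 235008 (h = 333 - 745*(-315) = 333 + 234675 = 235008)
m = 496786 (m = 731794 - 1*235008 = 731794 - 235008 = 496786)
j(2091, -14)/m = (-1308 - 832*2091)/496786 = (-1308 - 1739712)*(1/496786) = -1741020*1/496786 = -870510/248393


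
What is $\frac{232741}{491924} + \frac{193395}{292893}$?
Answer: $\frac{54434617231}{48027032044} \approx 1.1334$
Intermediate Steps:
$\frac{232741}{491924} + \frac{193395}{292893} = 232741 \cdot \frac{1}{491924} + 193395 \cdot \frac{1}{292893} = \frac{232741}{491924} + \frac{64465}{97631} = \frac{54434617231}{48027032044}$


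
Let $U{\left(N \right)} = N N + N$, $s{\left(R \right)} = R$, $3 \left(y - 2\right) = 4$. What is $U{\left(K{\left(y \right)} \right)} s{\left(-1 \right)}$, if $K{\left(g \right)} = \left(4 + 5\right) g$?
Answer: $-930$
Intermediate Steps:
$y = \frac{10}{3}$ ($y = 2 + \frac{1}{3} \cdot 4 = 2 + \frac{4}{3} = \frac{10}{3} \approx 3.3333$)
$K{\left(g \right)} = 9 g$
$U{\left(N \right)} = N + N^{2}$ ($U{\left(N \right)} = N^{2} + N = N + N^{2}$)
$U{\left(K{\left(y \right)} \right)} s{\left(-1 \right)} = 9 \cdot \frac{10}{3} \left(1 + 9 \cdot \frac{10}{3}\right) \left(-1\right) = 30 \left(1 + 30\right) \left(-1\right) = 30 \cdot 31 \left(-1\right) = 930 \left(-1\right) = -930$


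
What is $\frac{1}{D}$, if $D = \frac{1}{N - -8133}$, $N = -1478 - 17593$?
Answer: $-10938$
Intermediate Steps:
$N = -19071$
$D = - \frac{1}{10938}$ ($D = \frac{1}{-19071 - -8133} = \frac{1}{-19071 + 8133} = \frac{1}{-10938} = - \frac{1}{10938} \approx -9.1424 \cdot 10^{-5}$)
$\frac{1}{D} = \frac{1}{- \frac{1}{10938}} = -10938$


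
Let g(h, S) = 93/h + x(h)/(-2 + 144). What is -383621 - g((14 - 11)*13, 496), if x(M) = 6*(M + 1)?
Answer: -354085944/923 ≈ -3.8363e+5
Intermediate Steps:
x(M) = 6 + 6*M (x(M) = 6*(1 + M) = 6 + 6*M)
g(h, S) = 3/71 + 93/h + 3*h/71 (g(h, S) = 93/h + (6 + 6*h)/(-2 + 144) = 93/h + (6 + 6*h)/142 = 93/h + (6 + 6*h)*(1/142) = 93/h + (3/71 + 3*h/71) = 3/71 + 93/h + 3*h/71)
-383621 - g((14 - 11)*13, 496) = -383621 - 3*(2201 + ((14 - 11)*13)*(1 + (14 - 11)*13))/(71*((14 - 11)*13)) = -383621 - 3*(2201 + (3*13)*(1 + 3*13))/(71*(3*13)) = -383621 - 3*(2201 + 39*(1 + 39))/(71*39) = -383621 - 3*(2201 + 39*40)/(71*39) = -383621 - 3*(2201 + 1560)/(71*39) = -383621 - 3*3761/(71*39) = -383621 - 1*3761/923 = -383621 - 3761/923 = -354085944/923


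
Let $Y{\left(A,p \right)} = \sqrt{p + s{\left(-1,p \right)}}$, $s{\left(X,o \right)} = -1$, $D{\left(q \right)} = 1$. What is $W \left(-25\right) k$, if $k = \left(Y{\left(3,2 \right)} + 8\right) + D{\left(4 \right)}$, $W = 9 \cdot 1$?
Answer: $-2250$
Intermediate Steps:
$Y{\left(A,p \right)} = \sqrt{-1 + p}$ ($Y{\left(A,p \right)} = \sqrt{p - 1} = \sqrt{-1 + p}$)
$W = 9$
$k = 10$ ($k = \left(\sqrt{-1 + 2} + 8\right) + 1 = \left(\sqrt{1} + 8\right) + 1 = \left(1 + 8\right) + 1 = 9 + 1 = 10$)
$W \left(-25\right) k = 9 \left(-25\right) 10 = \left(-225\right) 10 = -2250$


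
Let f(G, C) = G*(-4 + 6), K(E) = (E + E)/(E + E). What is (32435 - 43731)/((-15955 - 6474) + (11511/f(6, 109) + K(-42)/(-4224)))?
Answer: 47714304/90688225 ≈ 0.52614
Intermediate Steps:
K(E) = 1 (K(E) = (2*E)/((2*E)) = (2*E)*(1/(2*E)) = 1)
f(G, C) = 2*G (f(G, C) = G*2 = 2*G)
(32435 - 43731)/((-15955 - 6474) + (11511/f(6, 109) + K(-42)/(-4224))) = (32435 - 43731)/((-15955 - 6474) + (11511/((2*6)) + 1/(-4224))) = -11296/(-22429 + (11511/12 + 1*(-1/4224))) = -11296/(-22429 + (11511*(1/12) - 1/4224)) = -11296/(-22429 + (3837/4 - 1/4224)) = -11296/(-22429 + 4051871/4224) = -11296/(-90688225/4224) = -11296*(-4224/90688225) = 47714304/90688225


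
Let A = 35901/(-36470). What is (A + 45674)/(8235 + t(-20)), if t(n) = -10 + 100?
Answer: 1665694879/303612750 ≈ 5.4863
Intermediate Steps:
t(n) = 90
A = -35901/36470 (A = 35901*(-1/36470) = -35901/36470 ≈ -0.98440)
(A + 45674)/(8235 + t(-20)) = (-35901/36470 + 45674)/(8235 + 90) = (1665694879/36470)/8325 = (1665694879/36470)*(1/8325) = 1665694879/303612750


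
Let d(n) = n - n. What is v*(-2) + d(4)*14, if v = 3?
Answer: -6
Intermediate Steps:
d(n) = 0
v*(-2) + d(4)*14 = 3*(-2) + 0*14 = -6 + 0 = -6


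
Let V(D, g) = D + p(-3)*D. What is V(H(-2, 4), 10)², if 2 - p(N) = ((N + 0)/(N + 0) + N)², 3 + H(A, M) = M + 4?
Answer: 25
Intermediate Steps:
H(A, M) = 1 + M (H(A, M) = -3 + (M + 4) = -3 + (4 + M) = 1 + M)
p(N) = 2 - (1 + N)² (p(N) = 2 - ((N + 0)/(N + 0) + N)² = 2 - (N/N + N)² = 2 - (1 + N)²)
V(D, g) = -D (V(D, g) = D + (2 - (1 - 3)²)*D = D + (2 - 1*(-2)²)*D = D + (2 - 1*4)*D = D + (2 - 4)*D = D - 2*D = -D)
V(H(-2, 4), 10)² = (-(1 + 4))² = (-1*5)² = (-5)² = 25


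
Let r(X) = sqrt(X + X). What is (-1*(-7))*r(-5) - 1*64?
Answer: -64 + 7*I*sqrt(10) ≈ -64.0 + 22.136*I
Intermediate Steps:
r(X) = sqrt(2)*sqrt(X) (r(X) = sqrt(2*X) = sqrt(2)*sqrt(X))
(-1*(-7))*r(-5) - 1*64 = (-1*(-7))*(sqrt(2)*sqrt(-5)) - 1*64 = 7*(sqrt(2)*(I*sqrt(5))) - 64 = 7*(I*sqrt(10)) - 64 = 7*I*sqrt(10) - 64 = -64 + 7*I*sqrt(10)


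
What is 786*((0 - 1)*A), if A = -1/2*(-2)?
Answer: -786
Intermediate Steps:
A = 1 (A = -1*½*(-2) = -½*(-2) = 1)
786*((0 - 1)*A) = 786*((0 - 1)*1) = 786*(-1*1) = 786*(-1) = -786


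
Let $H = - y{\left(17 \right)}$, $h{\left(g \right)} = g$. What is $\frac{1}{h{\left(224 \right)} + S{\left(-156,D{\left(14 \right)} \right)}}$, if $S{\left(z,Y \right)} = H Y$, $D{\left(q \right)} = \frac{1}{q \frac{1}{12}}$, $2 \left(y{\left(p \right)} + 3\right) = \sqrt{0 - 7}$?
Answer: $\frac{11102}{2515459} + \frac{21 i \sqrt{7}}{2515459} \approx 0.0044135 + 2.2088 \cdot 10^{-5} i$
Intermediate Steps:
$y{\left(p \right)} = -3 + \frac{i \sqrt{7}}{2}$ ($y{\left(p \right)} = -3 + \frac{\sqrt{0 - 7}}{2} = -3 + \frac{\sqrt{-7}}{2} = -3 + \frac{i \sqrt{7}}{2}$)
$D{\left(q \right)} = \frac{12}{q}$ ($D{\left(q \right)} = \frac{1}{q \frac{1}{12}} = \frac{1}{\frac{1}{12} q} = \frac{12}{q}$)
$H = 3 - \frac{i \sqrt{7}}{2}$ ($H = - (-3 + \frac{i \sqrt{7}}{2}) = 3 - \frac{i \sqrt{7}}{2} \approx 3.0 - 1.3229 i$)
$S{\left(z,Y \right)} = Y \left(3 - \frac{i \sqrt{7}}{2}\right)$ ($S{\left(z,Y \right)} = \left(3 - \frac{i \sqrt{7}}{2}\right) Y = Y \left(3 - \frac{i \sqrt{7}}{2}\right)$)
$\frac{1}{h{\left(224 \right)} + S{\left(-156,D{\left(14 \right)} \right)}} = \frac{1}{224 + \frac{\frac{12}{14} \left(6 - i \sqrt{7}\right)}{2}} = \frac{1}{224 + \frac{12 \cdot \frac{1}{14} \left(6 - i \sqrt{7}\right)}{2}} = \frac{1}{224 + \frac{1}{2} \cdot \frac{6}{7} \left(6 - i \sqrt{7}\right)} = \frac{1}{224 + \left(\frac{18}{7} - \frac{3 i \sqrt{7}}{7}\right)} = \frac{1}{\frac{1586}{7} - \frac{3 i \sqrt{7}}{7}}$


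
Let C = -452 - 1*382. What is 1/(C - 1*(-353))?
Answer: -1/481 ≈ -0.0020790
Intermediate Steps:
C = -834 (C = -452 - 382 = -834)
1/(C - 1*(-353)) = 1/(-834 - 1*(-353)) = 1/(-834 + 353) = 1/(-481) = -1/481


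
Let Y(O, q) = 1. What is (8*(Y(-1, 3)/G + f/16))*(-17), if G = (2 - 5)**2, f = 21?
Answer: -3485/18 ≈ -193.61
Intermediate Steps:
G = 9 (G = (-3)**2 = 9)
(8*(Y(-1, 3)/G + f/16))*(-17) = (8*(1/9 + 21/16))*(-17) = (8*(205/144))*(-17) = (205/18)*(-17) = -3485/18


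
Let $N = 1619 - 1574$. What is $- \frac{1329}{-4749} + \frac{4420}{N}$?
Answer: $\frac{1403359}{14247} \approx 98.502$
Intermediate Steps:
$N = 45$ ($N = 1619 - 1574 = 45$)
$- \frac{1329}{-4749} + \frac{4420}{N} = - \frac{1329}{-4749} + \frac{4420}{45} = \left(-1329\right) \left(- \frac{1}{4749}\right) + 4420 \cdot \frac{1}{45} = \frac{443}{1583} + \frac{884}{9} = \frac{1403359}{14247}$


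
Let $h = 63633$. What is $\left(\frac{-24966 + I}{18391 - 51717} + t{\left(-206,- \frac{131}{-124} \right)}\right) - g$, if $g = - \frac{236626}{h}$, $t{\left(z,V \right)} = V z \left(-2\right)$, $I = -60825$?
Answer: $\frac{29027398939643}{65739634098} \approx 441.55$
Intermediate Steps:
$t{\left(z,V \right)} = - 2 V z$
$g = - \frac{236626}{63633} \approx -3.7186$
$\left(\frac{-24966 + I}{18391 - 51717} + t{\left(-206,- \frac{131}{-124} \right)}\right) - g = \left(\frac{-24966 - 60825}{18391 - 51717} - 2 \left(- \frac{131}{-124}\right) \left(-206\right)\right) - - \frac{236626}{63633} = \left(- \frac{85791}{-33326} - 2 \left(\left(-131\right) \left(- \frac{1}{124}\right)\right) \left(-206\right)\right) + \frac{236626}{63633} = \left(\left(-85791\right) \left(- \frac{1}{33326}\right) - \frac{131}{62} \left(-206\right)\right) + \frac{236626}{63633} = \left(\frac{85791}{33326} + \frac{13493}{31}\right) + \frac{236626}{63633} = \frac{452327239}{1033106} + \frac{236626}{63633} = \frac{29027398939643}{65739634098}$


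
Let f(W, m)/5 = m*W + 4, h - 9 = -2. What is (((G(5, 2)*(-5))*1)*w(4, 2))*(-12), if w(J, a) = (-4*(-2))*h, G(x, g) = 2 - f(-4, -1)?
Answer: -127680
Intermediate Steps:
h = 7 (h = 9 - 2 = 7)
f(W, m) = 20 + 5*W*m (f(W, m) = 5*(m*W + 4) = 5*(W*m + 4) = 5*(4 + W*m) = 20 + 5*W*m)
G(x, g) = -38 (G(x, g) = 2 - (20 + 5*(-4)*(-1)) = 2 - (20 + 20) = 2 - 1*40 = 2 - 40 = -38)
w(J, a) = 56 (w(J, a) = -4*(-2)*7 = 8*7 = 56)
(((G(5, 2)*(-5))*1)*w(4, 2))*(-12) = ((-38*(-5)*1)*56)*(-12) = ((190*1)*56)*(-12) = (190*56)*(-12) = 10640*(-12) = -127680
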